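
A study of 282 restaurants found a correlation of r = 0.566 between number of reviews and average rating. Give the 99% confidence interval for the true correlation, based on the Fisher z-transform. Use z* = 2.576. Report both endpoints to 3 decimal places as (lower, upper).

(0.452, 0.662)

z_r = atanh(0.566) = 0.641618;  SE = 1/√(n−3) = 1/√279 = 0.059868
z-limits: 0.641618 ± 2.576·0.059868 = 0.641618 ± 0.154220 = [0.487398, 0.795838]
ρ-limits: (tanh 0.487398, tanh 0.795838) = (0.452, 0.662)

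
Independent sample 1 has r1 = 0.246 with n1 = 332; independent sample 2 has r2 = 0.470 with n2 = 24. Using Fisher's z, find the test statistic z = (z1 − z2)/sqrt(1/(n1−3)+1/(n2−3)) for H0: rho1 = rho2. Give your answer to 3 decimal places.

-1.150

z1 = atanh(0.246) = 0.251151,  z2 = atanh(0.470) = 0.510070
SE = √(1/(n1−3) + 1/(n2−3)) = √(1/329 + 1/21) = √(0.0030395 + 0.0476190) = √0.0506585 = 0.225074
z = (z1 − z2)/SE = (0.251151 − 0.510070) / 0.225074 = -0.258919 / 0.225074 = -1.150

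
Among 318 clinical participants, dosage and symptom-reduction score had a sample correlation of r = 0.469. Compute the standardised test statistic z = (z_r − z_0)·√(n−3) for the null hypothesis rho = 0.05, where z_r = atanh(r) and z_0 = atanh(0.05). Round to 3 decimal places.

Fisher z: atanh(0.469) = 0.508788, atanh(0.05) = 0.050042
z = (z_r − z_0)·√(n−3) = (0.508788 − 0.050042)·√315 = 0.458746 · 17.748239 = 8.142

8.142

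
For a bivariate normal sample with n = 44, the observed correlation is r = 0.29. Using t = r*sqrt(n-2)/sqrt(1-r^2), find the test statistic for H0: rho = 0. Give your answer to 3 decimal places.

1.964

t = r·√(n−2) / √(1−r²) with r = 0.29, n = 44
  = 0.29·√42 / √(1 − 0.0841)
  = 0.29·6.480741 / 0.957027
  = 1.879415 / 0.957027 = 1.964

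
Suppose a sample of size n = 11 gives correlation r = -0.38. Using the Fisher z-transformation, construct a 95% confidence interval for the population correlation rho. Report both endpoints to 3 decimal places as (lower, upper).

(-0.798, 0.285)

Fisher z: z_r = atanh(r) = ½·ln((1+(-0.38))/(1−(-0.38))) = -0.400060
SE(z) = 1/√(n−3) = 1/√8 = 0.353553
95% ⇒ z* = 1.960; margin = 1.960·0.353553 = 0.692964
CI on z-scale: (-1.093024, 0.292904)
Back-transform: tanh(-1.093024) = -0.797979, tanh(0.292904) = 0.284805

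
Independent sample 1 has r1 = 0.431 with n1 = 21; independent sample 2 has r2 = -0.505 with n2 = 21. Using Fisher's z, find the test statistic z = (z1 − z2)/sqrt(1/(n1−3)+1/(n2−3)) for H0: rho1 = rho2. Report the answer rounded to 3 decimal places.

z1 = atanh(0.431) = 0.461124,  z2 = atanh(-0.505) = -0.555995
SE = √(1/(n1−3) + 1/(n2−3)) = √(1/18 + 1/18) = √(0.0555556 + 0.0555556) = √0.1111112 = 0.333333
z = (z1 − z2)/SE = (0.461124 − (-0.555995)) / 0.333333 = 1.017119 / 0.333333 = 3.051

3.051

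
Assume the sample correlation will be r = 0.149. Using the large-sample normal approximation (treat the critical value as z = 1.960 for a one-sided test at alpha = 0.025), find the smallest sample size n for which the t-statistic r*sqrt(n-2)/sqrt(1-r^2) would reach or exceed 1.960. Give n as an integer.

172

r√(n−2)/√(1−r²) ≥ 1.960  ⇔  n−2 ≥ (1.960)²·(1−r²)/r²
(1−r²)/r² = (1−0.022201)/0.022201 = 44.0430
n ≥ 2 + 3.8416·44.0430 = 2 + 169.1956 = 171.1956
⌈171.1956⌉ = 172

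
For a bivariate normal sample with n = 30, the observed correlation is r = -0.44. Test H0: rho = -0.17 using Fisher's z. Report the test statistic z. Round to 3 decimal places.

z_r = atanh(-0.44) = -0.472231,  z_0 = atanh(-0.17) = -0.171667
SE = 1/√(n−3) = 1/√27 = 0.192450
z = (z_r − z_0)/SE = (-0.472231 − (-0.171667)) / 0.192450 = -0.300564 / 0.192450 = -1.562

-1.562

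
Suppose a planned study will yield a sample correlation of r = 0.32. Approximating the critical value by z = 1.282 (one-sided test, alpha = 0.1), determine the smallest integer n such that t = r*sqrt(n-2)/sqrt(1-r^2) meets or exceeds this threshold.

17

Need r·√(n−2)/√(1−r²) ≥ 1.282
√(n−2) ≥ 1.282·√(1−0.1024) / 0.32 = 1.282·0.947418 / 0.32 = 3.7956
n−2 ≥ 14.4066  ⇒  n ≥ 16.4066
Smallest integer n = 17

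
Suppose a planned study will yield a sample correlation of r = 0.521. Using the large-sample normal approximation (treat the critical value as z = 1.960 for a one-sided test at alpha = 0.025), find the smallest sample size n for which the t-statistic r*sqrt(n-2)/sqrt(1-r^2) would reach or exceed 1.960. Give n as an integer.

Need r·√(n−2)/√(1−r²) ≥ 1.960
√(n−2) ≥ 1.960·√(1−0.271441) / 0.521 = 1.960·0.853557 / 0.521 = 3.2111
n−2 ≥ 10.3112  ⇒  n ≥ 12.3112
Smallest integer n = 13

13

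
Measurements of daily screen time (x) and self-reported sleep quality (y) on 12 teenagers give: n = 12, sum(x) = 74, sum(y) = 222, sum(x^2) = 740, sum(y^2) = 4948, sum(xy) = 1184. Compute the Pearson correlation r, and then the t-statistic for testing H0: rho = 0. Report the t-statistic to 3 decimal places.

-1.294

S_xy = nΣxy − ΣxΣy = 12·1184 − 74·222 = 14208 − 16428 = -2220
S_xx = nΣx² − (Σx)² = 12·740 − 74² = 8880 − 5476 = 3404
S_yy = nΣy² − (Σy)² = 12·4948 − 222² = 59376 − 49284 = 10092
r = S_xy / √(S_xx·S_yy) = -2220 / √(3404·10092) = -2220 / √34353168 = -2220 / 5861.1576 = -0.3788
t = r·√(n−2)/√(1−r²) = -0.3788·√10 / √(1−0.143489) = -1.197871 / 0.925479 = -1.294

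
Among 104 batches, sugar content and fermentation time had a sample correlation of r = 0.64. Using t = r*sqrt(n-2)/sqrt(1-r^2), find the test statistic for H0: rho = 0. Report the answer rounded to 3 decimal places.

8.412

1 − r² = 1 − 0.4096 = 0.5904;  √(1−r²) = 0.768375
√(n−2) = √102 = 10.099505
t = r·√(n−2)/√(1−r²) = 0.64 · 10.099505 / 0.768375 = 8.412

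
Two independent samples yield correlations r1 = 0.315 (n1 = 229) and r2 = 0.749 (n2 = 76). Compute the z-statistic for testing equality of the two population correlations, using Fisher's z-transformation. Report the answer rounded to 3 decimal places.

z1 = atanh(0.315) = 0.326087,  z2 = atanh(0.749) = 0.970673
SE = √(1/(n1−3) + 1/(n2−3)) = √(1/226 + 1/73) = √(0.0044248 + 0.0136986) = √0.0181234 = 0.134623
z = (z1 − z2)/SE = (0.326087 − 0.970673) / 0.134623 = -0.644586 / 0.134623 = -4.788

-4.788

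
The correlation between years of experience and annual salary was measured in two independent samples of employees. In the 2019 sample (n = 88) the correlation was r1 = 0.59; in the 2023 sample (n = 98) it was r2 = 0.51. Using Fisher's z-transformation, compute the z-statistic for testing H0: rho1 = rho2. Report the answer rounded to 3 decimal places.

Fisher z-transforms: z1 = atanh(0.59) = 0.677666, z2 = atanh(0.51) = 0.562730; difference d = 0.114936
Var(d) = 1/85 + 1/95 = 0.0117647 + 0.0105263 = 0.0222910
z = d/√Var(d) = 0.114936 / √0.0222910 = 0.114936 / 0.149302 = 0.770

0.770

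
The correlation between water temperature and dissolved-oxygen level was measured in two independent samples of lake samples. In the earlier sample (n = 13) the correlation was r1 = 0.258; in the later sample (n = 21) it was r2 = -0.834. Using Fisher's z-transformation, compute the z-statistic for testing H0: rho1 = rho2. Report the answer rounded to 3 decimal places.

Fisher z-transforms: z1 = atanh(0.258) = 0.263965, z2 = atanh(-0.834) = -1.201133; difference d = 1.465098
Var(d) = 1/10 + 1/18 = 0.1000000 + 0.0555556 = 0.1555556
z = d/√Var(d) = 1.465098 / √0.1555556 = 1.465098 / 0.394405 = 3.715

3.715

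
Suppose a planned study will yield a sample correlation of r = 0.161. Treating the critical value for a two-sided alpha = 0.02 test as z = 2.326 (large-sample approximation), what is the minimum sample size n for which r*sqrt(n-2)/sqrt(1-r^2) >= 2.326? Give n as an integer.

206

Need r·√(n−2)/√(1−r²) ≥ 2.326
√(n−2) ≥ 2.326·√(1−0.025921) / 0.161 = 2.326·0.986954 / 0.161 = 14.2587
n−2 ≥ 203.3105  ⇒  n ≥ 205.3105
Smallest integer n = 206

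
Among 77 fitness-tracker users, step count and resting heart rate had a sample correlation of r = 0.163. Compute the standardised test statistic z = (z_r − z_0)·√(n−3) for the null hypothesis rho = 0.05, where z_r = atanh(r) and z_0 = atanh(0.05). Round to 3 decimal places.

0.984

z_r = atanh(0.163) = 0.164467,  z_0 = atanh(0.05) = 0.050042
SE = 1/√(n−3) = 1/√74 = 0.116248
z = (z_r − z_0)/SE = (0.164467 − 0.050042) / 0.116248 = 0.114425 / 0.116248 = 0.984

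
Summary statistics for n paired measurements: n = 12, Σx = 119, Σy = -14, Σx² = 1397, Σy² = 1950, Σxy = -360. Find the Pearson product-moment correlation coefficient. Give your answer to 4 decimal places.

-0.3415

Numerator: nΣxy − (Σx)(Σy) = 12·(-360) − (119)(-14) = -2654
Denominator: √[(nΣx²−(Σx)²)(nΣy²−(Σy)²)]
  nΣx²−(Σx)² = 12·1397 − 14161 = 2603;  nΣy²−(Σy)² = 12·1950 − 196 = 23204
  √(2603·23204) = √60400012 = 7771.7445
r = -2654 / 7771.7445 = -0.3415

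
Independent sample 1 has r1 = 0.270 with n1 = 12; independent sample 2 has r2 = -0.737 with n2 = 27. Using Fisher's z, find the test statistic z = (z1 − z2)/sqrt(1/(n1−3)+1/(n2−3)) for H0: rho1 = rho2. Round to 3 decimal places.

z1 = atanh(0.270) = 0.276864,  z2 = atanh(-0.737) = -0.943880
SE = √(1/(n1−3) + 1/(n2−3)) = √(1/9 + 1/24) = √(0.1111111 + 0.0416667) = √0.1527778 = 0.390868
z = (z1 − z2)/SE = (0.276864 − (-0.943880)) / 0.390868 = 1.220744 / 0.390868 = 3.123

3.123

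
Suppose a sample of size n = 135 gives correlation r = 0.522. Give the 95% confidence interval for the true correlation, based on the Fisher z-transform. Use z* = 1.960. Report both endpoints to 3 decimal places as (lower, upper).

z_r = atanh(0.522) = 0.579085;  SE = 1/√(n−3) = 1/√132 = 0.087039
z-limits: 0.579085 ± 1.960·0.087039 = 0.579085 ± 0.170596 = [0.408489, 0.749681]
ρ-limits: (tanh 0.408489, tanh 0.749681) = (0.387, 0.635)

(0.387, 0.635)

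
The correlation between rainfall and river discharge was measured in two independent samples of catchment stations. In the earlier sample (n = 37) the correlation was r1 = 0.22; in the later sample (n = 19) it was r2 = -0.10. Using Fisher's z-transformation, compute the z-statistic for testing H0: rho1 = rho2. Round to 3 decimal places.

Fisher z-transforms: z1 = atanh(0.22) = 0.223656, z2 = atanh(-0.10) = -0.100335; difference d = 0.323991
Var(d) = 1/34 + 1/16 = 0.0294118 + 0.0625000 = 0.0919118
z = d/√Var(d) = 0.323991 / √0.0919118 = 0.323991 / 0.303170 = 1.069

1.069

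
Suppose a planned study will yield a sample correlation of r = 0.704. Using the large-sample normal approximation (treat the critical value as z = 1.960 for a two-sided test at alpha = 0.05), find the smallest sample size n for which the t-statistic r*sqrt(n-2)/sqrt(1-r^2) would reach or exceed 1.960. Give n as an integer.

r√(n−2)/√(1−r²) ≥ 1.960  ⇔  n−2 ≥ (1.960)²·(1−r²)/r²
(1−r²)/r² = (1−0.495616)/0.495616 = 1.0177
n ≥ 2 + 3.8416·1.0177 = 2 + 3.9096 = 5.9096
⌈5.9096⌉ = 6

6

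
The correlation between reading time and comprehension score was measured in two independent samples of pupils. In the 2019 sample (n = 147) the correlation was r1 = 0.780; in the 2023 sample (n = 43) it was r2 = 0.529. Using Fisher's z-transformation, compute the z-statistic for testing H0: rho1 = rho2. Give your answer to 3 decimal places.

2.555

Fisher z-transforms: z1 = atanh(0.780) = 1.045371, z2 = atanh(0.529) = 0.588756; difference d = 0.456615
Var(d) = 1/144 + 1/40 = 0.0069444 + 0.0250000 = 0.0319444
z = d/√Var(d) = 0.456615 / √0.0319444 = 0.456615 / 0.178730 = 2.555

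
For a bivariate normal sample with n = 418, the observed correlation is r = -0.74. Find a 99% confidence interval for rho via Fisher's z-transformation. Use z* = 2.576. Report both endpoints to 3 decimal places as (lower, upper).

(-0.792, -0.677)

z_r = atanh(-0.74) = -0.950479;  SE = 1/√(n−3) = 1/√415 = 0.049088
z-limits: -0.950479 ± 2.576·0.049088 = -0.950479 ± 0.126451 = [-1.076930, -0.824028]
ρ-limits: (tanh -1.076930, tanh -0.824028) = (-0.792, -0.677)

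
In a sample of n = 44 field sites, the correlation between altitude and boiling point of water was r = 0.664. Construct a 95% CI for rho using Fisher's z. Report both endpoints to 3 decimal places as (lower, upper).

z_r = atanh(0.664) = 0.799934;  SE = 1/√(n−3) = 1/√41 = 0.156174
z-limits: 0.799934 ± 1.960·0.156174 = 0.799934 ± 0.306101 = [0.493833, 1.106035]
ρ-limits: (tanh 0.493833, tanh 1.106035) = (0.457, 0.803)

(0.457, 0.803)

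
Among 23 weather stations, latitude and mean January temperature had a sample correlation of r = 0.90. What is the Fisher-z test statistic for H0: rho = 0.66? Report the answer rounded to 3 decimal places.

Fisher z: atanh(0.90) = 1.472219, atanh(0.66) = 0.792814
z = (z_r − z_0)·√(n−3) = (1.472219 − 0.792814)·√20 = 0.679405 · 4.472136 = 3.038

3.038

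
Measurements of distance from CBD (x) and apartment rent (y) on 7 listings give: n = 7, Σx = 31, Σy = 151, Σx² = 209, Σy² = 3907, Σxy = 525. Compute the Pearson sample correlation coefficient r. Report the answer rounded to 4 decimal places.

Numerator: nΣxy − (Σx)(Σy) = 7·525 − (31)(151) = -1006
Denominator: √[(nΣx²−(Σx)²)(nΣy²−(Σy)²)]
  nΣx²−(Σx)² = 7·209 − 961 = 502;  nΣy²−(Σy)² = 7·3907 − 22801 = 4548
  √(502·4548) = √2283096 = 1510.9917
r = -1006 / 1510.9917 = -0.6658

-0.6658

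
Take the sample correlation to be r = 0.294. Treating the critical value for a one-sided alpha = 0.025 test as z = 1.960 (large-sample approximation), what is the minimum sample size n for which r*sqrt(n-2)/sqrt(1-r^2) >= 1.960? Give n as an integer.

r√(n−2)/√(1−r²) ≥ 1.960  ⇔  n−2 ≥ (1.960)²·(1−r²)/r²
(1−r²)/r² = (1−0.086436)/0.086436 = 10.5693
n ≥ 2 + 3.8416·10.5693 = 2 + 40.6030 = 42.6030
⌈42.6030⌉ = 43

43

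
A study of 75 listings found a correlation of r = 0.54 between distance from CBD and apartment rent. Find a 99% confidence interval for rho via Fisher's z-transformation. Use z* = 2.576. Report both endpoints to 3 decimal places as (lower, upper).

(0.292, 0.720)

z_r = atanh(0.54) = 0.604156;  SE = 1/√(n−3) = 1/√72 = 0.117851
z-limits: 0.604156 ± 2.576·0.117851 = 0.604156 ± 0.303584 = [0.300572, 0.907740]
ρ-limits: (tanh 0.300572, tanh 0.907740) = (0.292, 0.720)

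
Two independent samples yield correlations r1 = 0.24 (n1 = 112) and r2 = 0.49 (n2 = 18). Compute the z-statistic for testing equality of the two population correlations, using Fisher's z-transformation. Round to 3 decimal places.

-1.058

Fisher z-transforms: z1 = atanh(0.24) = 0.244774, z2 = atanh(0.49) = 0.536060; difference d = -0.291286
Var(d) = 1/109 + 1/15 = 0.0091743 + 0.0666667 = 0.0758410
z = d/√Var(d) = -0.291286 / √0.0758410 = -0.291286 / 0.275392 = -1.058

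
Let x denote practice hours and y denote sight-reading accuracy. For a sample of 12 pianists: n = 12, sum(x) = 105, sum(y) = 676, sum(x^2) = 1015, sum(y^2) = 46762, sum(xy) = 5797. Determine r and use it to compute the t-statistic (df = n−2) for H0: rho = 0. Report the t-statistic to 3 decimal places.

-0.412

S_xy = nΣxy − ΣxΣy = 12·5797 − 105·676 = 69564 − 70980 = -1416
S_xx = nΣx² − (Σx)² = 12·1015 − 105² = 12180 − 11025 = 1155
S_yy = nΣy² − (Σy)² = 12·46762 − 676² = 561144 − 456976 = 104168
r = S_xy / √(S_xx·S_yy) = -1416 / √(1155·104168) = -1416 / √120314040 = -1416 / 10968.7757 = -0.1291
t = r·√(n−2)/√(1−r²) = -0.1291·√10 / √(1−0.016667) = -0.408250 / 0.991631 = -0.412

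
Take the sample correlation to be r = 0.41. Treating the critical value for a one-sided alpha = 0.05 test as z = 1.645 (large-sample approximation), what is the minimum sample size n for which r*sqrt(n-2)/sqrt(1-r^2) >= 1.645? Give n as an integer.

Need r·√(n−2)/√(1−r²) ≥ 1.645
√(n−2) ≥ 1.645·√(1−0.1681) / 0.41 = 1.645·0.912086 / 0.41 = 3.6595
n−2 ≥ 13.3919  ⇒  n ≥ 15.3919
Smallest integer n = 16

16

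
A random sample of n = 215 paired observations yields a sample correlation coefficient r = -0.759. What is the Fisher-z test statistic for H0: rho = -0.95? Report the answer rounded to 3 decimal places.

12.200

z_r = atanh(-0.759) = -0.993852,  z_0 = atanh(-0.95) = -1.831781
SE = 1/√(n−3) = 1/√212 = 0.068680
z = (z_r − z_0)/SE = (-0.993852 − (-1.831781)) / 0.068680 = 0.837929 / 0.068680 = 12.200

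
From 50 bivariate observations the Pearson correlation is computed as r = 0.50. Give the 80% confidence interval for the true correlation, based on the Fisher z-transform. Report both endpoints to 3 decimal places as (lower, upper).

z_r = atanh(0.50) = 0.549306;  SE = 1/√(n−3) = 1/√47 = 0.145865
z-limits: 0.549306 ± 1.282·0.145865 = 0.549306 ± 0.186999 = [0.362307, 0.736305]
ρ-limits: (tanh 0.362307, tanh 0.736305) = (0.347, 0.627)

(0.347, 0.627)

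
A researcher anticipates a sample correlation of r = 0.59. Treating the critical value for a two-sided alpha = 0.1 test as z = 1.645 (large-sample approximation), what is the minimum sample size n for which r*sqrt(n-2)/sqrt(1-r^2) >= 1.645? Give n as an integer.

8

r√(n−2)/√(1−r²) ≥ 1.645  ⇔  n−2 ≥ (1.645)²·(1−r²)/r²
(1−r²)/r² = (1−0.3481)/0.3481 = 1.8727
n ≥ 2 + 2.706025·1.8727 = 2 + 5.0676 = 7.0676
⌈7.0676⌉ = 8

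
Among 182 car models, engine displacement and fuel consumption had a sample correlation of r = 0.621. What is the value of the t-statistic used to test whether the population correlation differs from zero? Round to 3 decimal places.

1 − r² = 1 − 0.385641 = 0.614359;  √(1−r²) = 0.783811
√(n−2) = √180 = 13.416408
t = r·√(n−2)/√(1−r²) = 0.621 · 13.416408 / 0.783811 = 10.630

10.630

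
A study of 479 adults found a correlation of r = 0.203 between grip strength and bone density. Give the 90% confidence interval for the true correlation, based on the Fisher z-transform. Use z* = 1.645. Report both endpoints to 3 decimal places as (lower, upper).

(0.130, 0.274)

z_r = atanh(0.203) = 0.205860;  SE = 1/√(n−3) = 1/√476 = 0.045835
z-limits: 0.205860 ± 1.645·0.045835 = 0.205860 ± 0.075399 = [0.130461, 0.281259]
ρ-limits: (tanh 0.130461, tanh 0.281259) = (0.130, 0.274)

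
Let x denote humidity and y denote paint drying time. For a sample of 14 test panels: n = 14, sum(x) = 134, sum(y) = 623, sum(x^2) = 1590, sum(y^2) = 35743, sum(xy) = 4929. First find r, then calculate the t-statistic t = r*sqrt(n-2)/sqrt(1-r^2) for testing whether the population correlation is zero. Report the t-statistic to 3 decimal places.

-3.031

S_xy = nΣxy − ΣxΣy = 14·4929 − 134·623 = 69006 − 83482 = -14476
S_xx = nΣx² − (Σx)² = 14·1590 − 134² = 22260 − 17956 = 4304
S_yy = nΣy² − (Σy)² = 14·35743 − 623² = 500402 − 388129 = 112273
r = S_xy / √(S_xx·S_yy) = -14476 / √(4304·112273) = -14476 / √483222992 = -14476 / 21982.3336 = -0.6585
t = r·√(n−2)/√(1−r²) = -0.6585·√12 / √(1−0.433622) = -2.281111 / 0.752581 = -3.031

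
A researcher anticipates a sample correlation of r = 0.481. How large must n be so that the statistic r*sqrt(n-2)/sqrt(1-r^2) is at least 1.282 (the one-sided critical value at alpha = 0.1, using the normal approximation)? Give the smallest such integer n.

r√(n−2)/√(1−r²) ≥ 1.282  ⇔  n−2 ≥ (1.282)²·(1−r²)/r²
(1−r²)/r² = (1−0.231361)/0.231361 = 3.3222
n ≥ 2 + 1.643524·3.3222 = 2 + 5.4601 = 7.4601
⌈7.4601⌉ = 8

8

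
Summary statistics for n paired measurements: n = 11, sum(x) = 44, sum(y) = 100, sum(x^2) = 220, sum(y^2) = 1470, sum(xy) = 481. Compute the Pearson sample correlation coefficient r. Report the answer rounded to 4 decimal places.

Numerator: nΣxy − (Σx)(Σy) = 11·481 − (44)(100) = 891
Denominator: √[(nΣx²−(Σx)²)(nΣy²−(Σy)²)]
  nΣx²−(Σx)² = 11·220 − 1936 = 484;  nΣy²−(Σy)² = 11·1470 − 10000 = 6170
  √(484·6170) = √2986280 = 1728.0856
r = 891 / 1728.0856 = 0.5156

0.5156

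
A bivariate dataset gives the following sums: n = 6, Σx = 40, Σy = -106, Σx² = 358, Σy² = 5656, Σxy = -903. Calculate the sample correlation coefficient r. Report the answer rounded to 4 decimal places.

Numerator: nΣxy − (Σx)(Σy) = 6·(-903) − (40)(-106) = -1178
Denominator: √[(nΣx²−(Σx)²)(nΣy²−(Σy)²)]
  nΣx²−(Σx)² = 6·358 − 1600 = 548;  nΣy²−(Σy)² = 6·5656 − 11236 = 22700
  √(548·22700) = √12439600 = 3526.9817
r = -1178 / 3526.9817 = -0.3340

-0.3340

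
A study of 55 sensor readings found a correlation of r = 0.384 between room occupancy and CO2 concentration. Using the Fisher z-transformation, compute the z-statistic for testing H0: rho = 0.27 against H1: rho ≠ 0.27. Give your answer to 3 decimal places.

0.922

Fisher z: atanh(0.384) = 0.404743, atanh(0.27) = 0.276864
z = (z_r − z_0)·√(n−3) = (0.404743 − 0.276864)·√52 = 0.127879 · 7.211103 = 0.922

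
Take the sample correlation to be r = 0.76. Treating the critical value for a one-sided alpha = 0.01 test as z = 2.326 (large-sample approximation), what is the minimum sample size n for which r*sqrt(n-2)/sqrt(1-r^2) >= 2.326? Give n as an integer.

r√(n−2)/√(1−r²) ≥ 2.326  ⇔  n−2 ≥ (2.326)²·(1−r²)/r²
(1−r²)/r² = (1−0.5776)/0.5776 = 0.7313
n ≥ 2 + 5.410276·0.7313 = 2 + 3.9565 = 5.9565
⌈5.9565⌉ = 6

6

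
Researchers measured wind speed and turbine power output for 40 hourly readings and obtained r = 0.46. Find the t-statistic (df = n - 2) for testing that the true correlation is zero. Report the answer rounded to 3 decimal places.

3.194

t = r·√(n−2) / √(1−r²) with r = 0.46, n = 40
  = 0.46·√38 / √(1 − 0.2116)
  = 0.46·6.164414 / 0.887919
  = 2.835630 / 0.887919 = 3.194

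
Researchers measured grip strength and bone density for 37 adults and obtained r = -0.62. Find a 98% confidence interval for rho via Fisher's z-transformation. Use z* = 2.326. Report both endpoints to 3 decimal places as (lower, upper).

(-0.809, -0.315)

z_r = atanh(-0.62) = -0.725005;  SE = 1/√(n−3) = 1/√34 = 0.171499
z-limits: -0.725005 ± 2.326·0.171499 = -0.725005 ± 0.398907 = [-1.123912, -0.326098]
ρ-limits: (tanh -1.123912, tanh -0.326098) = (-0.809, -0.315)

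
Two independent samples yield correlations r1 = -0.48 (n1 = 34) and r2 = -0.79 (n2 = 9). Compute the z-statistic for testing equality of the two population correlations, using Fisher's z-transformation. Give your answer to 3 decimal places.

Fisher z-transforms: z1 = atanh(-0.48) = -0.522984, z2 = atanh(-0.79) = -1.071432; difference d = 0.548448
Var(d) = 1/31 + 1/6 = 0.0322581 + 0.1666667 = 0.1989248
z = d/√Var(d) = 0.548448 / √0.1989248 = 0.548448 / 0.446010 = 1.230

1.230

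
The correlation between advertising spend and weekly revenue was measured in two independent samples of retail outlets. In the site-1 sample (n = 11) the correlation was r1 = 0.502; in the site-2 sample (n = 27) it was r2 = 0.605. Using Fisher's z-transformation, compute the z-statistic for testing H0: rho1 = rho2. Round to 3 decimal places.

Fisher z-transforms: z1 = atanh(0.502) = 0.551976, z2 = atanh(0.605) = 0.700997; difference d = -0.149021
Var(d) = 1/8 + 1/24 = 0.1250000 + 0.0416667 = 0.1666667
z = d/√Var(d) = -0.149021 / √0.1666667 = -0.149021 / 0.408248 = -0.365

-0.365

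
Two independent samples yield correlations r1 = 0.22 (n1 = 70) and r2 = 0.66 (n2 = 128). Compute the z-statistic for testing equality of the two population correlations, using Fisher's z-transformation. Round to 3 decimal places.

-3.759

z1 = atanh(0.22) = 0.223656,  z2 = atanh(0.66) = 0.792814
SE = √(1/(n1−3) + 1/(n2−3)) = √(1/67 + 1/125) = √(0.0149254 + 0.0080000) = √0.0229254 = 0.151411
z = (z1 − z2)/SE = (0.223656 − 0.792814) / 0.151411 = -0.569158 / 0.151411 = -3.759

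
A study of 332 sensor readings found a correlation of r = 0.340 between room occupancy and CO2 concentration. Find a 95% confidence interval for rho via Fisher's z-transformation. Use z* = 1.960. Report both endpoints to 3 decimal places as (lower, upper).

Fisher z: z_r = atanh(r) = ½·ln((1+0.340)/(1−0.340)) = 0.354093
SE(z) = 1/√(n−3) = 1/√329 = 0.055132
95% ⇒ z* = 1.960; margin = 1.960·0.055132 = 0.108059
CI on z-scale: (0.246034, 0.462152)
Back-transform: tanh(0.246034) = 0.241187, tanh(0.462152) = 0.431837

(0.241, 0.432)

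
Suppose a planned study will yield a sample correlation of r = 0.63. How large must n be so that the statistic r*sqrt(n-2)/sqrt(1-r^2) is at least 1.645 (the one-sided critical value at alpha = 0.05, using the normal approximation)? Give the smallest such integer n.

7

r√(n−2)/√(1−r²) ≥ 1.645  ⇔  n−2 ≥ (1.645)²·(1−r²)/r²
(1−r²)/r² = (1−0.3969)/0.3969 = 1.5195
n ≥ 2 + 2.706025·1.5195 = 2 + 4.1118 = 6.1118
⌈6.1118⌉ = 7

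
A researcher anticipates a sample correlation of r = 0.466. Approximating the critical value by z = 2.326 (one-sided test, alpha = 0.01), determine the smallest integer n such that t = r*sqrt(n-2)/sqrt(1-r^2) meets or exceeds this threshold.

22

Need r·√(n−2)/√(1−r²) ≥ 2.326
√(n−2) ≥ 2.326·√(1−0.217156) / 0.466 = 2.326·0.884785 / 0.466 = 4.4163
n−2 ≥ 19.5037  ⇒  n ≥ 21.5037
Smallest integer n = 22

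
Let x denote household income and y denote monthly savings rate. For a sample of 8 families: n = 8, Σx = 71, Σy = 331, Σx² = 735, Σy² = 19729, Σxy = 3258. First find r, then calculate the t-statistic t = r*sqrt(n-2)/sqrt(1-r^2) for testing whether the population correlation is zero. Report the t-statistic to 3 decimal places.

S_xy = nΣxy − ΣxΣy = 8·3258 − 71·331 = 26064 − 23501 = 2563
S_xx = nΣx² − (Σx)² = 8·735 − 71² = 5880 − 5041 = 839
S_yy = nΣy² − (Σy)² = 8·19729 − 331² = 157832 − 109561 = 48271
r = S_xy / √(S_xx·S_yy) = 2563 / √(839·48271) = 2563 / √40499369 = 2563 / 6363.9115 = 0.4027
t = r·√(n−2)/√(1−r²) = 0.4027·√6 / √(1−0.162167) = 0.986410 / 0.915332 = 1.078

1.078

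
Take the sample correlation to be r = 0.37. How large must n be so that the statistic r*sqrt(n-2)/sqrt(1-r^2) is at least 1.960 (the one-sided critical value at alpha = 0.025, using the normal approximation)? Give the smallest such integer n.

27

Need r·√(n−2)/√(1−r²) ≥ 1.960
√(n−2) ≥ 1.960·√(1−0.1369) / 0.37 = 1.960·0.929032 / 0.37 = 4.9214
n−2 ≥ 24.2202  ⇒  n ≥ 26.2202
Smallest integer n = 27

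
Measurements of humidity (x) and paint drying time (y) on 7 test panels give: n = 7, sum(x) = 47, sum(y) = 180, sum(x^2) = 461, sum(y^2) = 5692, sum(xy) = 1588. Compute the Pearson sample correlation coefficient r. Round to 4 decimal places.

S_xy = nΣxy − ΣxΣy = 7·1588 − 47·180 = 11116 − 8460 = 2656
S_xx = nΣx² − (Σx)² = 7·461 − 47² = 3227 − 2209 = 1018
S_yy = nΣy² − (Σy)² = 7·5692 − 180² = 39844 − 32400 = 7444
r = S_xy / √(S_xx·S_yy) = 2656 / √(1018·7444) = 2656 / √7577992 = 2656 / 2752.8153 = 0.9648

0.9648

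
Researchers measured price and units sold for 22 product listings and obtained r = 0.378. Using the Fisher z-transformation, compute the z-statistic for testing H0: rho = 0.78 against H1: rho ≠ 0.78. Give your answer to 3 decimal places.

z_r = atanh(0.378) = 0.397724,  z_0 = atanh(0.78) = 1.045371
SE = 1/√(n−3) = 1/√19 = 0.229416
z = (z_r − z_0)/SE = (0.397724 − 1.045371) / 0.229416 = -0.647647 / 0.229416 = -2.823

-2.823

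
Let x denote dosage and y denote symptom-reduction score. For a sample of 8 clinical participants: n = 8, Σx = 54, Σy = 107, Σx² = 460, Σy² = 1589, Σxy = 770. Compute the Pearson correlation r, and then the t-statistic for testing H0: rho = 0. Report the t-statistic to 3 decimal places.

1.034

Numerator: nΣxy − (Σx)(Σy) = 8·770 − (54)(107) = 382
Denominator: √[(nΣx²−(Σx)²)(nΣy²−(Σy)²)]
  nΣx²−(Σx)² = 8·460 − 2916 = 764;  nΣy²−(Σy)² = 8·1589 − 11449 = 1263
  √(764·1263) = √964932 = 982.3095
r = 382 / 982.3095 = 0.3889
t = r·√(n−2)/√(1−r²) = 0.3889·√6 / √(1−0.151243) = 0.952607 / 0.921280 = 1.034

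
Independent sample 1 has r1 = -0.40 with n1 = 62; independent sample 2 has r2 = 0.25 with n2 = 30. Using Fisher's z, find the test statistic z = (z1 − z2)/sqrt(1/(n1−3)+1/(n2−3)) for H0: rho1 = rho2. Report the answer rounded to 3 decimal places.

z1 = atanh(-0.40) = -0.423649,  z2 = atanh(0.25) = 0.255413
SE = √(1/(n1−3) + 1/(n2−3)) = √(1/59 + 1/27) = √(0.0169492 + 0.0370370) = √0.0539862 = 0.232349
z = (z1 − z2)/SE = (-0.423649 − 0.255413) / 0.232349 = -0.679062 / 0.232349 = -2.923

-2.923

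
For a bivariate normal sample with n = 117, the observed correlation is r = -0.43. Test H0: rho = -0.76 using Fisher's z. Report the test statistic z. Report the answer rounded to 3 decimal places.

5.726

z_r = atanh(-0.43) = -0.459897,  z_0 = atanh(-0.76) = -0.996215
SE = 1/√(n−3) = 1/√114 = 0.093659
z = (z_r − z_0)/SE = (-0.459897 − (-0.996215)) / 0.093659 = 0.536318 / 0.093659 = 5.726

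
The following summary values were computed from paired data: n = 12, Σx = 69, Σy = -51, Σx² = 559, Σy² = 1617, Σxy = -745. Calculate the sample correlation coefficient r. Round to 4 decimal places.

-0.9478

Numerator: nΣxy − (Σx)(Σy) = 12·(-745) − (69)(-51) = -5421
Denominator: √[(nΣx²−(Σx)²)(nΣy²−(Σy)²)]
  nΣx²−(Σx)² = 12·559 − 4761 = 1947;  nΣy²−(Σy)² = 12·1617 − 2601 = 16803
  √(1947·16803) = √32715441 = 5719.7413
r = -5421 / 5719.7413 = -0.9478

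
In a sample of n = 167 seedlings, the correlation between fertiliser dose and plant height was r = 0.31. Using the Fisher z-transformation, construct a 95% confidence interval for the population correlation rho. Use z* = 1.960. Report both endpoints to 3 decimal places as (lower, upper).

Fisher z: z_r = atanh(r) = ½·ln((1+0.31)/(1−0.31)) = 0.320545
SE(z) = 1/√(n−3) = 1/√164 = 0.078087
95% ⇒ z* = 1.960; margin = 1.960·0.078087 = 0.153051
CI on z-scale: (0.167494, 0.473596)
Back-transform: tanh(0.167494) = 0.165945, tanh(0.473596) = 0.441100

(0.166, 0.441)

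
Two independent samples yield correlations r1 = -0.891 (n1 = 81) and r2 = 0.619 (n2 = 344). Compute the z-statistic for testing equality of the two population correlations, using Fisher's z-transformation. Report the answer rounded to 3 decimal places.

-17.131

Fisher z-transforms: z1 = atanh(-0.891) = -1.426757, z2 = atanh(0.619) = 0.723382; difference d = -2.150139
Var(d) = 1/78 + 1/341 = 0.0128205 + 0.0029326 = 0.0157531
z = d/√Var(d) = -2.150139 / √0.0157531 = -2.150139 / 0.125511 = -17.131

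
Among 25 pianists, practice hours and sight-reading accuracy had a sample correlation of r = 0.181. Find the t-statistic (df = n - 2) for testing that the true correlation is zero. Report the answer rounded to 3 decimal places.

0.883

1 − r² = 1 − 0.032761 = 0.967239;  √(1−r²) = 0.983483
√(n−2) = √23 = 4.795832
t = r·√(n−2)/√(1−r²) = 0.181 · 4.795832 / 0.983483 = 0.883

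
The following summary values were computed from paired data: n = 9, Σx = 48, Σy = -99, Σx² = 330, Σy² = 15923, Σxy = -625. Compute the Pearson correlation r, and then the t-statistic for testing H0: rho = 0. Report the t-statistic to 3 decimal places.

S_xy = nΣxy − ΣxΣy = 9·(-625) − 48·(-99) = -5625 − (-4752) = -873
S_xx = nΣx² − (Σx)² = 9·330 − 48² = 2970 − 2304 = 666
S_yy = nΣy² − (Σy)² = 9·15923 − (-99)² = 143307 − 9801 = 133506
r = S_xy / √(S_xx·S_yy) = -873 / √(666·133506) = -873 / √88914996 = -873 / 9429.4749 = -0.0926
t = r·√(n−2)/√(1−r²) = -0.0926·√7 / √(1−0.008575) = -0.244997 / 0.995703 = -0.246

-0.246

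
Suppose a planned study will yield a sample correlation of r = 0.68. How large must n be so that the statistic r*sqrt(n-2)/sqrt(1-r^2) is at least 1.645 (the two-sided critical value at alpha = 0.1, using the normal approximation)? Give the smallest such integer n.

r√(n−2)/√(1−r²) ≥ 1.645  ⇔  n−2 ≥ (1.645)²·(1−r²)/r²
(1−r²)/r² = (1−0.4624)/0.4624 = 1.1626
n ≥ 2 + 2.706025·1.1626 = 2 + 3.1460 = 5.1460
⌈5.1460⌉ = 6

6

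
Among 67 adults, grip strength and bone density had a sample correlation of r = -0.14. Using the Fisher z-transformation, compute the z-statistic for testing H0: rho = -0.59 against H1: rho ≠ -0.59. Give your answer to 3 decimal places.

z_r = atanh(-0.14) = -0.140926,  z_0 = atanh(-0.59) = -0.677666
SE = 1/√(n−3) = 1/√64 = 0.125000
z = (z_r − z_0)/SE = (-0.140926 − (-0.677666)) / 0.125000 = 0.536740 / 0.125000 = 4.294

4.294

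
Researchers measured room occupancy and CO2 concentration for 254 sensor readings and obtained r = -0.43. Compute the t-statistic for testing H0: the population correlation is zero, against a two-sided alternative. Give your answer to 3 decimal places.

-7.561

t = r·√(n−2) / √(1−r²) with r = -0.43, n = 254
  = -0.43·√252 / √(1 − 0.1849)
  = -0.43·15.874508 / 0.902829
  = -6.826038 / 0.902829 = -7.561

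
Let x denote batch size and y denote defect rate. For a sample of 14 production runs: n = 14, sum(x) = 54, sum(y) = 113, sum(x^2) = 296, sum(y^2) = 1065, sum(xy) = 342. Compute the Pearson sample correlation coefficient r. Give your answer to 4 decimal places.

-0.8104

S_xy = nΣxy − ΣxΣy = 14·342 − 54·113 = 4788 − 6102 = -1314
S_xx = nΣx² − (Σx)² = 14·296 − 54² = 4144 − 2916 = 1228
S_yy = nΣy² − (Σy)² = 14·1065 − 113² = 14910 − 12769 = 2141
r = S_xy / √(S_xx·S_yy) = -1314 / √(1228·2141) = -1314 / √2629148 = -1314 / 1621.4648 = -0.8104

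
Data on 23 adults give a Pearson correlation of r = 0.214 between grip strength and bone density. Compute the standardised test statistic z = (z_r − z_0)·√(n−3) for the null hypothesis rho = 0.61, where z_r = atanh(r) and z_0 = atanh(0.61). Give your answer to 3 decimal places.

z_r = atanh(0.214) = 0.217360,  z_0 = atanh(0.61) = 0.708921
SE = 1/√(n−3) = 1/√20 = 0.223607
z = (z_r − z_0)/SE = (0.217360 − 0.708921) / 0.223607 = -0.491561 / 0.223607 = -2.198

-2.198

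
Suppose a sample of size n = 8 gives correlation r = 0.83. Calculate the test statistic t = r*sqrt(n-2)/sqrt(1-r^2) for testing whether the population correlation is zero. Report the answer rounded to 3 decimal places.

t = r·√(n−2) / √(1−r²) with r = 0.83, n = 8
  = 0.83·√6 / √(1 − 0.6889)
  = 0.83·2.449490 / 0.557763
  = 2.033077 / 0.557763 = 3.645

3.645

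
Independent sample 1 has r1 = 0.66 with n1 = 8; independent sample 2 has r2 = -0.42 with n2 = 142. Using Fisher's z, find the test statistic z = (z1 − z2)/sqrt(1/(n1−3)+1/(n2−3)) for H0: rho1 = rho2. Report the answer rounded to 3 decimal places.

2.725

z1 = atanh(0.66) = 0.792814,  z2 = atanh(-0.42) = -0.447692
SE = √(1/(n1−3) + 1/(n2−3)) = √(1/5 + 1/139) = √(0.2000000 + 0.0071942) = √0.2071942 = 0.455186
z = (z1 − z2)/SE = (0.792814 − (-0.447692)) / 0.455186 = 1.240506 / 0.455186 = 2.725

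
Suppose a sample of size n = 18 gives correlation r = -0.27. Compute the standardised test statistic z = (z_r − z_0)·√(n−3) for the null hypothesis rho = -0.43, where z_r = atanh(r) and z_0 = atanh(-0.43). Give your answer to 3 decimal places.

0.709

z_r = atanh(-0.27) = -0.276864,  z_0 = atanh(-0.43) = -0.459897
SE = 1/√(n−3) = 1/√15 = 0.258199
z = (z_r − z_0)/SE = (-0.276864 − (-0.459897)) / 0.258199 = 0.183033 / 0.258199 = 0.709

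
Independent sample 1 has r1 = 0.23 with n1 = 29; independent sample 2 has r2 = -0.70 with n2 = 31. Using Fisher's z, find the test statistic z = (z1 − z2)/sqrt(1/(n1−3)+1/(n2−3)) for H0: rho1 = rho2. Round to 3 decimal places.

Fisher z-transforms: z1 = atanh(0.23) = 0.234189, z2 = atanh(-0.70) = -0.867301; difference d = 1.101490
Var(d) = 1/26 + 1/28 = 0.0384615 + 0.0357143 = 0.0741758
z = d/√Var(d) = 1.101490 / √0.0741758 = 1.101490 / 0.272352 = 4.044

4.044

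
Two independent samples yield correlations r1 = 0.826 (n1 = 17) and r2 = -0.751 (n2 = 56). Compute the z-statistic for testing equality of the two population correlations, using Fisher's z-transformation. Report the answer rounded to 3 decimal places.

7.157

z1 = atanh(0.826) = 1.175414,  z2 = atanh(-0.751) = -0.975245
SE = √(1/(n1−3) + 1/(n2−3)) = √(1/14 + 1/53) = √(0.0714286 + 0.0188679) = √0.0902965 = 0.300494
z = (z1 − z2)/SE = (1.175414 − (-0.975245)) / 0.300494 = 2.150659 / 0.300494 = 7.157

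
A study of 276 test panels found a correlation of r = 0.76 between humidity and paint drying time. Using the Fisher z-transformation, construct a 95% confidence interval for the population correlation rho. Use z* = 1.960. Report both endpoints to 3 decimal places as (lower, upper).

(0.705, 0.806)

Fisher z: z_r = atanh(r) = ½·ln((1+0.76)/(1−0.76)) = 0.996215
SE(z) = 1/√(n−3) = 1/√273 = 0.060523
95% ⇒ z* = 1.960; margin = 1.960·0.060523 = 0.118625
CI on z-scale: (0.877590, 1.114840)
Back-transform: tanh(0.877590) = 0.705210, tanh(1.114840) = 0.805767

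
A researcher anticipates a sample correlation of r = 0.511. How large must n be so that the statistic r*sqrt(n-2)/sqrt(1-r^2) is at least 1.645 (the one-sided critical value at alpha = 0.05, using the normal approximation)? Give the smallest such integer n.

r√(n−2)/√(1−r²) ≥ 1.645  ⇔  n−2 ≥ (1.645)²·(1−r²)/r²
(1−r²)/r² = (1−0.261121)/0.261121 = 2.8296
n ≥ 2 + 2.706025·2.8296 = 2 + 7.6570 = 9.6570
⌈9.6570⌉ = 10

10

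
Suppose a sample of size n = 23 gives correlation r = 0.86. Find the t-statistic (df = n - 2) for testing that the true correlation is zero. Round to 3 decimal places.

7.723

1 − r² = 1 − 0.7396 = 0.2604;  √(1−r²) = 0.510294
√(n−2) = √21 = 4.582576
t = r·√(n−2)/√(1−r²) = 0.86 · 4.582576 / 0.510294 = 7.723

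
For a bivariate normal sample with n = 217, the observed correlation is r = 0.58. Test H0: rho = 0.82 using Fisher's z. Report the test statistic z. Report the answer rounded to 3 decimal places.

-7.232

Fisher z: atanh(0.58) = 0.662463, atanh(0.82) = 1.156817
z = (z_r − z_0)·√(n−3) = (0.662463 − 1.156817)·√214 = -0.494354 · 14.628739 = -7.232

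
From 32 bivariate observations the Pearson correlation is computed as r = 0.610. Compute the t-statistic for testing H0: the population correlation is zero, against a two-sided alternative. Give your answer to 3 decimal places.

1 − r² = 1 − 0.372100 = 0.627900;  √(1−r²) = 0.792401
√(n−2) = √30 = 5.477226
t = r·√(n−2)/√(1−r²) = 0.610 · 5.477226 / 0.792401 = 4.216

4.216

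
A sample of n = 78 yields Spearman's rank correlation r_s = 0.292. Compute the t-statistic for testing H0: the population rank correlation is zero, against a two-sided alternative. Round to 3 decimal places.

2.662

1 − r_s² = 1 − 0.085264 = 0.914736;  √(1−r_s²) = 0.956418
√(n−2) = √76 = 8.717798
t = r_s·√(n−2)/√(1−r_s²) = 0.292 · 8.717798 / 0.956418 = 2.662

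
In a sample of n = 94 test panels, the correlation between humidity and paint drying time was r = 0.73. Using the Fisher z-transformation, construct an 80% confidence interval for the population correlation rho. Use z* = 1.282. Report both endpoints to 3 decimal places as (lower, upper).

z_r = atanh(0.73) = 0.928727;  SE = 1/√(n−3) = 1/√91 = 0.104828
z-limits: 0.928727 ± 1.282·0.104828 = 0.928727 ± 0.134389 = [0.794338, 1.063116]
ρ-limits: (tanh 0.794338, tanh 1.063116) = (0.661, 0.787)

(0.661, 0.787)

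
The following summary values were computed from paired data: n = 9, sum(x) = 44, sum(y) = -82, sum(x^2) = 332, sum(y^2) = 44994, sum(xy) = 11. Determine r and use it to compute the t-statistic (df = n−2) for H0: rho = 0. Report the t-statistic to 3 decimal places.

S_xy = nΣxy − ΣxΣy = 9·11 − 44·(-82) = 99 − (-3608) = 3707
S_xx = nΣx² − (Σx)² = 9·332 − 44² = 2988 − 1936 = 1052
S_yy = nΣy² − (Σy)² = 9·44994 − (-82)² = 404946 − 6724 = 398222
r = S_xy / √(S_xx·S_yy) = 3707 / √(1052·398222) = 3707 / √418929544 = 3707 / 20467.7684 = 0.1811
t = r·√(n−2)/√(1−r²) = 0.1811·√7 / √(1−0.032797) = 0.479146 / 0.983465 = 0.487

0.487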